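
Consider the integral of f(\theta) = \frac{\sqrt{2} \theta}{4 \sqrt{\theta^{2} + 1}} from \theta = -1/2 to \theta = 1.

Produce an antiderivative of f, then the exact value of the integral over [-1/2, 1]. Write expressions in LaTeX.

f matches the chain-rule pattern g'(h)*h' with inner function h(\theta) = 2 \theta^{2} + 2; substituting u = h(\theta) collapses the integral.
F(\theta) = \frac{\sqrt{2} \sqrt{\theta^{2} + 1}}{4} is an antiderivative of f.
Check: d/d\theta[\frac{\sqrt{2} \sqrt{\theta^{2} + 1}}{4}] = \frac{\sqrt{2} \theta}{4 \sqrt{\theta^{2} + 1}} = f(\theta).
F(1) = \frac{1}{2}; F(-1/2) = \frac{\sqrt{10}}{8}.
Integral = F(1) - F(-1/2) = \frac{1}{2} - \frac{\sqrt{10}}{8}.

Antiderivative: F(\theta) = \frac{\sqrt{2} \sqrt{\theta^{2} + 1}}{4}; value = \frac{1}{2} - \frac{\sqrt{10}}{8}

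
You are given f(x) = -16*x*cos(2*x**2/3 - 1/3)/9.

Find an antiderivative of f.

The substitution u = 2*x**2/3 - 1/3 works: f is exactly (dF/du)*(du/dx) for that inner function.
Check: d/dx[-4*sin(2*x**2/3 - 1/3)/3] = -16*x*cos(2*x**2/3 - 1/3)/9 = f(x).

An antiderivative is F(x) = -4*sin(2*x**2/3 - 1/3)/3.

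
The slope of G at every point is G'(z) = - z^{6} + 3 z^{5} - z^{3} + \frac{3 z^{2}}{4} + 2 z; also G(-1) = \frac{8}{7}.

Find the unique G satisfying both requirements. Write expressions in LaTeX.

The integrand splits into summands that can be handled one at a time.
A general antiderivative is - \frac{z^{7}}{7} + \frac{z^{6}}{2} - \frac{z^{4}}{4} + \frac{z^{3}}{4} + z^{2} + C.
The condition gives C = \frac{8}{7} - (\frac{8}{7}) = 0.
So G(z) = - \frac{z^{2} \left(4 z^{5} - 14 z^{4} + 7 z^{2} - 7 z - 28\right)}{28}.
Check: d/dz[- \frac{z^{2} \left(4 z^{5} - 14 z^{4} + 7 z^{2} - 7 z - 28\right)}{28}] = - z^{6} + 3 z^{5} - z^{3} + \frac{3 z^{2}}{4} + 2 z = G'(z).

G(z) = - \frac{z^{2} \left(4 z^{5} - 14 z^{4} + 7 z^{2} - 7 z - 28\right)}{28}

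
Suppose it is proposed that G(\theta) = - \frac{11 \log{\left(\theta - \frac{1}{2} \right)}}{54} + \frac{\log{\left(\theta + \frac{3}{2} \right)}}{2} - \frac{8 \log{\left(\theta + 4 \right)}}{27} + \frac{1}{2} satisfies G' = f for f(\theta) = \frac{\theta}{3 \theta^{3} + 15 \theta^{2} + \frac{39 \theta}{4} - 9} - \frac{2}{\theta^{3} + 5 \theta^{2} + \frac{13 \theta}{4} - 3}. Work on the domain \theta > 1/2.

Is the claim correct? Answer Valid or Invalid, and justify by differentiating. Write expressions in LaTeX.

d/d\theta[G] = \frac{4 \theta - 24}{12 \theta^{3} + 60 \theta^{2} + 39 \theta - 36}
This equals f(\theta) exactly, so the claim holds.

Valid: G'(\theta) = f(\theta).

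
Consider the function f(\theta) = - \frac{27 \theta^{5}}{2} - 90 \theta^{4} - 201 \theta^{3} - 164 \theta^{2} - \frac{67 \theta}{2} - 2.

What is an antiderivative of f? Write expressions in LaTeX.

An antiderivative is F(\theta) = - \frac{9 \theta^{6}}{4} - 18 \theta^{5} - \frac{201 \theta^{4}}{4} - \frac{164 \theta^{3}}{3} - \frac{67 \theta^{2}}{4} - 2 \theta.

The substitution u = \frac{3 \theta^{2}}{2} + 4 \theta + \frac{1}{2} works: f is exactly (dF/du)*(du/d\theta) for that inner function.
Check: d/d\theta[- \frac{9 \theta^{6}}{4} - 18 \theta^{5} - \frac{201 \theta^{4}}{4} - \frac{164 \theta^{3}}{3} - \frac{67 \theta^{2}}{4} - 2 \theta] = - \frac{27 \theta^{5}}{2} - 90 \theta^{4} - 201 \theta^{3} - 164 \theta^{2} - \frac{67 \theta}{2} - 2 = f(\theta).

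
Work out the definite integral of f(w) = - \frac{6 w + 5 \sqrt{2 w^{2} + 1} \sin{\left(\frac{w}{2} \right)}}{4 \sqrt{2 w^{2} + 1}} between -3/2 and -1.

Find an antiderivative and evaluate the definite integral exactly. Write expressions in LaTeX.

For F(w) to be correct the identity F'(w) - f(w) = 0 must hold.
F(w) = \frac{- 3 \sqrt{2 w^{2} + 1} + 10 \cos{\left(\frac{w}{2} \right)}}{4} is an antiderivative of f.
Check: d/dw[\frac{- 3 \sqrt{2 w^{2} + 1} + 10 \cos{\left(\frac{w}{2} \right)}}{4}] = \frac{- 6 w - 5 \sqrt{2 w^{2} + 1} \sin{\left(\frac{w}{2} \right)}}{4 \sqrt{2 w^{2} + 1}}, which equals f(w).
F(-1) = - \frac{3 \sqrt{3}}{4} + \frac{5 \cos{\left(\frac{1}{2} \right)}}{2}; F(-3/2) = - \frac{3 \sqrt{22}}{8} + \frac{5 \cos{\left(\frac{3}{4} \right)}}{2}.
Integral = F(-1) - F(-3/2) = - \frac{5 \cos{\left(\frac{3}{4} \right)}}{2} - \frac{3 \sqrt{3}}{4} + \frac{3 \sqrt{22}}{8} + \frac{5 \cos{\left(\frac{1}{2} \right)}}{2}.

Antiderivative: F(w) = \frac{- 3 \sqrt{2 w^{2} + 1} + 10 \cos{\left(\frac{w}{2} \right)}}{4}; value = - \frac{5 \cos{\left(\frac{3}{4} \right)}}{2} - \frac{3 \sqrt{3}}{4} + \frac{3 \sqrt{22}}{8} + \frac{5 \cos{\left(\frac{1}{2} \right)}}{2}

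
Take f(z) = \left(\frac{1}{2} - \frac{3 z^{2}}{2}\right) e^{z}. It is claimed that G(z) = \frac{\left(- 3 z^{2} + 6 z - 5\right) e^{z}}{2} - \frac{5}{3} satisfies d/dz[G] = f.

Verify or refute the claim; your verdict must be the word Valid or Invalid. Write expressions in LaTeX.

Valid: G'(z) = f(z).

d/dz[G] = - \frac{3 z^{2} e^{z}}{2} + \frac{e^{z}}{2}
This equals f(z) exactly, so the claim holds.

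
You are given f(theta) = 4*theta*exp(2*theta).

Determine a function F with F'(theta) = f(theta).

An antiderivative is F(theta) = (2*theta - 1)*exp(2*theta).

Recognize the product-rule pattern: f = u'v + uv' with u = 2*theta - 1, v = exp(2*theta), so integration by parts undoes it.
Check: d/dtheta[(2*theta - 1)*exp(2*theta)] = 4*theta*exp(2*theta) = f(theta).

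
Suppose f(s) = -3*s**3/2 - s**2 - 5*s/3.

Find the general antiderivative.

F(s) = -s**2*(9*s**2 + 8*s + 20)/24 + C

The integrand splits into summands that can be handled one at a time.
Check: d/ds[-s**2*(9*s**2 + 8*s + 20)/24] = -3*s**3/2 - s**2 - 5*s/3 = f(s).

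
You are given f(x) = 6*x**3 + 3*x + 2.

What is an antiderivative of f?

An antiderivative is F(x) = (3*x**4 + 3*x**2 + 4*x + 6)/2.

Integrate term by term and add the pieces.
Check: d/dx[(3*x**4 + 3*x**2 + 4*x + 6)/2] = 6*x**3 + 3*x + 2 = f(x).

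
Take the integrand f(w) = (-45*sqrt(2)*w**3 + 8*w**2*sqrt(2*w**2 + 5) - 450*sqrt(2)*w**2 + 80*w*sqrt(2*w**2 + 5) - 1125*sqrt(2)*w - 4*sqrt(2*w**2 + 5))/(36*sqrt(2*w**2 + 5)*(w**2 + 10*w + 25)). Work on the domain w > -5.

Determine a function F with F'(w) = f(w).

An antiderivative is F(w) = -5*sqrt(w**2 + 5/2)/4 - (-2*w**2/3 - 1/3)/(3*(w + 5)).

Any candidate F(w) must reproduce f(w) exactly when differentiated.
Check: d/dw[-5*sqrt(w**2 + 5/2)/4 - (-2*w**2/3 - 1/3)/(3*(w + 5))] = (-45*sqrt(2)*w**3 + 8*w**2*sqrt(2*w**2 + 5) - 450*sqrt(2)*w**2 + 80*w*sqrt(2*w**2 + 5) - 1125*sqrt(2)*w - 4*sqrt(2*w**2 + 5))/(36*w**2*sqrt(2*w**2 + 5) + 360*w*sqrt(2*w**2 + 5) + 900*sqrt(2*w**2 + 5)), which equals f(w).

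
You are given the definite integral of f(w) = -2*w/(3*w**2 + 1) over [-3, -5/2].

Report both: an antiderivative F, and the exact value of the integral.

The substitution u = 3*w**2 + 1 works: f is exactly (dF/du)*(du/dw) for that inner function.
F(w) = -log(3*w**2 + 1)/3 is an antiderivative of f.
Check: d/dw[-log(3*w**2 + 1)/3] = -2*w/(3*w**2 + 1) = f(w).
F(-5/2) = -log(79/4)/3; F(-3) = -log(28)/3.
Integral = F(-5/2) - F(-3) = -log(79/4)/3 + log(28)/3.

Antiderivative: F(w) = -log(3*w**2 + 1)/3; value = -log(79/4)/3 + log(28)/3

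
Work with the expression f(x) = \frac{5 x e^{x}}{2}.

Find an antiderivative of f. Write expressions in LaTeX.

f has the shape u'v + uv' for u = \frac{5 x}{2} - \frac{5}{2} and v = e^{x} — it is the derivative of the product u*v.
Check: d/dx[\frac{5 \left(x - 1\right) e^{x}}{2}] = \frac{5 x e^{x}}{2} = f(x).

An antiderivative is F(x) = \frac{5 \left(x - 1\right) e^{x}}{2}.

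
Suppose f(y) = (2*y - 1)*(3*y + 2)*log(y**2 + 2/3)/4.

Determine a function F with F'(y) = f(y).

For F(y) to be correct the identity F'(y) - f(y) = 0 must hold.
Check: d/dy[y**3*log(y**2 + 2/3)/2 - y**3/3 + y**2*log(y**2 + 2/3)/8 - y**2/8 - y*log(y**2 + 2/3)/2 + 5*y/3 + log(y**2 + 2/3)/12 - 5*sqrt(6)*atan(sqrt(6)*y/2)/9] = 3*y**2*log(y**2 + 2/3)/2 + y*log(y**2 + 2/3)/4 - log(y**2 + 2/3)/2, which equals f(y).

An antiderivative is F(y) = y**3*log(y**2 + 2/3)/2 - y**3/3 + y**2*log(y**2 + 2/3)/8 - y**2/8 - y*log(y**2 + 2/3)/2 + 5*y/3 + log(y**2 + 2/3)/12 - 5*sqrt(6)*atan(sqrt(6)*y/2)/9.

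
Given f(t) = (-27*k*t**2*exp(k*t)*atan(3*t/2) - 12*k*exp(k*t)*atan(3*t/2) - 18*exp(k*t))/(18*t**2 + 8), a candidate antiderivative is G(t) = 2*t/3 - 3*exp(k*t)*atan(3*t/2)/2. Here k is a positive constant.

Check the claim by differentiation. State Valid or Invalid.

Invalid: d/dt[G] - f = 2/3, which is not 0.

d/dt[G] = (-81*k*t**2*exp(k*t)*atan(3*t/2) - 36*k*exp(k*t)*atan(3*t/2) + 36*t**2 - 54*exp(k*t) + 16)/(54*t**2 + 24)
d/dt[G] - f(t) = 2/3 != 0.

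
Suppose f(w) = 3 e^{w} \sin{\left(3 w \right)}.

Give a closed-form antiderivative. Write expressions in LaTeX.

An antiderivative is F(w) = - \frac{3 \left(- \sin{\left(3 w \right)} + 3 \cos{\left(3 w \right)}\right) e^{w}}{10}.

Whatever form F(w) takes, F'(w) = f(w) is non-negotiable.
Check: d/dw[- \frac{3 \left(- \sin{\left(3 w \right)} + 3 \cos{\left(3 w \right)}\right) e^{w}}{10}] = 3 e^{w} \sin{\left(3 w \right)} = f(w).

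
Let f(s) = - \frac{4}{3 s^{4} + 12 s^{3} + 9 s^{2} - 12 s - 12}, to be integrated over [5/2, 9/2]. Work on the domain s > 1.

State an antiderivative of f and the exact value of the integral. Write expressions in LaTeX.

The denominator factors as 3 \left(s - 1\right) \left(s + 1\right) \left(s + 2\right)^{2}; partial fractions split f into directly integrable pieces: - \frac{16}{27 \left(s + 2\right)} - \frac{4}{9 \left(s + 2\right)^{2}} + \frac{2}{3 \left(s + 1\right)} - \frac{2}{27 \left(s - 1\right)}.
F(s) = \frac{- 2 s \log{\left(s - 1 \right)} + 18 s \log{\left(s + 1 \right)} - 16 s \log{\left(s + 2 \right)} - 4 \log{\left(s - 1 \right)} + 36 \log{\left(s + 1 \right)} - 32 \log{\left(s + 2 \right)} + 12}{27 s + 54} is an antiderivative of f.
Check: d/ds[\frac{- 2 s \log{\left(s - 1 \right)} + 18 s \log{\left(s + 1 \right)} - 16 s \log{\left(s + 2 \right)} - 4 \log{\left(s - 1 \right)} + 36 \log{\left(s + 1 \right)} - 32 \log{\left(s + 2 \right)} + 12}{27 s + 54}] = - \frac{4}{3 s^{4} + 12 s^{3} + 9 s^{2} - 12 s - 12} = f(s).
F(9/2) = - \frac{16 \log{\left(\frac{13}{2} \right)}}{27} - \frac{2 \log{\left(\frac{7}{2} \right)}}{27} + \frac{8}{117} + \frac{2 \log{\left(\frac{11}{2} \right)}}{3}; F(5/2) = - \frac{16 \log{\left(\frac{9}{2} \right)}}{27} - \frac{2 \log{\left(\frac{3}{2} \right)}}{27} + \frac{8}{81} + \frac{2 \log{\left(\frac{7}{2} \right)}}{3}.
Integral = F(9/2) - F(5/2) = - \frac{16 \log{\left(\frac{13}{2} \right)}}{27} - \frac{20 \log{\left(\frac{7}{2} \right)}}{27} - \frac{32}{1053} + \frac{2 \log{\left(\frac{3}{2} \right)}}{27} + \frac{16 \log{\left(\frac{9}{2} \right)}}{27} + \frac{2 \log{\left(\frac{11}{2} \right)}}{3}.

Antiderivative: F(s) = \frac{- 2 s \log{\left(s - 1 \right)} + 18 s \log{\left(s + 1 \right)} - 16 s \log{\left(s + 2 \right)} - 4 \log{\left(s - 1 \right)} + 36 \log{\left(s + 1 \right)} - 32 \log{\left(s + 2 \right)} + 12}{27 s + 54}; value = - \frac{16 \log{\left(\frac{13}{2} \right)}}{27} - \frac{20 \log{\left(\frac{7}{2} \right)}}{27} - \frac{32}{1053} + \frac{2 \log{\left(\frac{3}{2} \right)}}{27} + \frac{16 \log{\left(\frac{9}{2} \right)}}{27} + \frac{2 \log{\left(\frac{11}{2} \right)}}{3}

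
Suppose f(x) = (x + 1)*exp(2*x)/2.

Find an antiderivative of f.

An antiderivative is F(x) = (2*x + 1)*exp(2*x)/8.

f has the shape u'v + uv' for u = x/4 + 1/8 and v = exp(2*x) — it is the derivative of the product u*v.
Check: d/dx[(2*x + 1)*exp(2*x)/8] = x*exp(2*x)/2 + exp(2*x)/2, which equals f(x).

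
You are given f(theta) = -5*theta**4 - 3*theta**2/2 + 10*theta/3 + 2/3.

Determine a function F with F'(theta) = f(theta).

The integrand splits into summands that can be handled one at a time.
Check: d/dtheta[theta*(-6*theta**4 - 3*theta**2 + 10*theta + 4)/6] = -5*theta**4 - 3*theta**2/2 + 10*theta/3 + 2/3 = f(theta).

An antiderivative is F(theta) = theta*(-6*theta**4 - 3*theta**2 + 10*theta + 4)/6.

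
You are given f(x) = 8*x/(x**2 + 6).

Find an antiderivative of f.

The substitution u = x**2 + 6 works: f is exactly (dF/du)*(du/dx) for that inner function.
Check: d/dx[4*log(x**2 + 6)] = 8*x/(x**2 + 6) = f(x).

An antiderivative is F(x) = 4*log(x**2 + 6).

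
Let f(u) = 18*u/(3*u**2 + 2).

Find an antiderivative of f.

The substitution w = 3*u**2/2 + 1 works: f is exactly (dF/dw)*(dw/du) for that inner function.
Check: d/du[3*log(3*u**2/2 + 1)] = 18*u/(3*u**2 + 2) = f(u).

An antiderivative is F(u) = 3*log(3*u**2/2 + 1).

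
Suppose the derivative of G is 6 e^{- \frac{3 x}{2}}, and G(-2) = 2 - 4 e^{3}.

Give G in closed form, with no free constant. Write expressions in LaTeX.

G(x) = 2 - 4 e^{- \frac{3 x}{2}}

Whatever form G(x) takes, its d/dx must return the stated G'(x).
A general antiderivative is - 4 e^{- \frac{3 x}{2}} + C.
The condition gives C = 2 - 4 e^{3} - (- 4 e^{3}) = 2.
So G(x) = 2 - 4 e^{- \frac{3 x}{2}}.
Check: d/dx[2 - 4 e^{- \frac{3 x}{2}}] = 6 e^{- \frac{3 x}{2}} = G'(x).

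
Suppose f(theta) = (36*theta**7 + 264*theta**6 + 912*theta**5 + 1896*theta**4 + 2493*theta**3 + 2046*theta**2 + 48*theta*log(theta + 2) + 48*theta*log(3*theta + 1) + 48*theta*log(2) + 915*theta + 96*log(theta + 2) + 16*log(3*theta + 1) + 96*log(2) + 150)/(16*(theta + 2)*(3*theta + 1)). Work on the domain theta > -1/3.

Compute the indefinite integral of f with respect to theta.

A candidate is checked by its d/dtheta: the result must match f(theta).
Check: d/dtheta[theta**6/8 + 3*theta**5/4 + 39*theta**4/16 + 19*theta**3/4 + 195*theta**2/32 + 75*theta/16 + log(2*theta + 4)*log(3*theta + 1)] = (36*theta**7 + 264*theta**6 + 912*theta**5 + 1896*theta**4 + 2493*theta**3 + 2046*theta**2 + 48*theta*log(theta + 2) + 48*theta*log(3*theta + 1) + 48*theta*log(2) + 915*theta + 96*log(theta + 2) + 16*log(3*theta + 1) + 96*log(2) + 150)/(48*theta**2 + 112*theta + 32), which equals f(theta).

F(theta) = theta**6/8 + 3*theta**5/4 + 39*theta**4/16 + 19*theta**3/4 + 195*theta**2/32 + 75*theta/16 + log(2*theta + 4)*log(3*theta + 1) + C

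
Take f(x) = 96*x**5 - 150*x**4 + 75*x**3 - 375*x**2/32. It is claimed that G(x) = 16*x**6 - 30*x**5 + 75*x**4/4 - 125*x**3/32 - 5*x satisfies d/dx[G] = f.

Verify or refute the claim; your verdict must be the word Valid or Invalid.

d/dx[G] = 96*x**5 - 150*x**4 + 75*x**3 - 375*x**2/32 - 5
d/dx[G] - f(x) = -5 != 0.

Invalid: d/dx[G] - f = -5, which is not 0.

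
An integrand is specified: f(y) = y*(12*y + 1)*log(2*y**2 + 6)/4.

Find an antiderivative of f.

An antiderivative is F(y) = (-16*y**3 + 3*y**2*(8*y + 1)*log(2*y**2 + 6) - 3*y**2 + 144*y + 9*log(y**2 + 3) - 144*sqrt(3)*atan(sqrt(3)*y/3))/24.

Whatever form F(y) takes, F'(y) = f(y) is non-negotiable.
Check: d/dy[(-16*y**3 + 3*y**2*(8*y + 1)*log(2*y**2 + 6) - 3*y**2 + 144*y + 9*log(y**2 + 3) - 144*sqrt(3)*atan(sqrt(3)*y/3))/24] = 3*y**2*log(y**2 + 3) + 3*y**2*log(2) + y*log(y**2 + 3)/4 + y*log(2)/4, which equals f(y).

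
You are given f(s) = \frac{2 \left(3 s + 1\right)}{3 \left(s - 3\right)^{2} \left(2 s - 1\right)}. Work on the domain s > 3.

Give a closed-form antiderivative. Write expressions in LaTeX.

Factor the denominator (3 \left(s - 3\right)^{2} \left(2 s - 1\right)) and decompose: f = \frac{4}{15 \left(2 s - 1\right)} - \frac{2}{15 \left(s - 3\right)} + \frac{4}{3 \left(s - 3\right)^{2}}; each piece integrates to a log, atan, or power term.
Check: d/ds[- \frac{2 \log{\left(s - 3 \right)}}{15} + \frac{2 \log{\left(s - \frac{1}{2} \right)}}{15} - \frac{4}{3 s - 9}] = \frac{6 s + 2}{6 s^{3} - 39 s^{2} + 72 s - 27}, which equals f(s).

An antiderivative is F(s) = - \frac{2 \log{\left(s - 3 \right)}}{15} + \frac{2 \log{\left(s - \frac{1}{2} \right)}}{15} - \frac{4}{3 s - 9}.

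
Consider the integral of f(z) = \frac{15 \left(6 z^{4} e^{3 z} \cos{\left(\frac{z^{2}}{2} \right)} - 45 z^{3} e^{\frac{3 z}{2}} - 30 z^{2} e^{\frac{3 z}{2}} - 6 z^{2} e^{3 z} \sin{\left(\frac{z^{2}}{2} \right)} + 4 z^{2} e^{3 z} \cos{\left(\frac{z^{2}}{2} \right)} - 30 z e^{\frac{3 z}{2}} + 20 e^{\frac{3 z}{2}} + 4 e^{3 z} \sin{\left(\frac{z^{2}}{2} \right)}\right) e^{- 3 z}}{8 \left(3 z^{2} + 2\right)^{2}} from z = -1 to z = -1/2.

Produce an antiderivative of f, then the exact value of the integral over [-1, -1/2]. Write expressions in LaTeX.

Differentiate the proposed F(z) back; it has to land on f(z) exactly.
F(z) = \frac{15 z e^{\frac{3 z}{2}} \sin{\left(\frac{z^{2}}{2} \right)} + 75 z}{12 z^{2} e^{\frac{3 z}{2}} + 8 e^{\frac{3 z}{2}}} is an antiderivative of f.
Check: d/dz[\frac{15 z e^{\frac{3 z}{2}} \sin{\left(\frac{z^{2}}{2} \right)} + 75 z}{12 z^{2} e^{\frac{3 z}{2}} + 8 e^{\frac{3 z}{2}}}] = \frac{90 z^{4} e^{\frac{3 z}{2}} \cos{\left(\frac{z^{2}}{2} \right)} - 675 z^{3} - 90 z^{2} e^{\frac{3 z}{2}} \sin{\left(\frac{z^{2}}{2} \right)} + 60 z^{2} e^{\frac{3 z}{2}} \cos{\left(\frac{z^{2}}{2} \right)} - 450 z^{2} - 450 z + 60 e^{\frac{3 z}{2}} \sin{\left(\frac{z^{2}}{2} \right)} + 300}{72 z^{4} e^{\frac{3 z}{2}} + 96 z^{2} e^{\frac{3 z}{2}} + 32 e^{\frac{3 z}{2}}}, which equals f(z).
F(-1/2) = - \frac{75 e^{\frac{3}{4}}}{22} - \frac{15 \sin{\left(\frac{1}{8} \right)}}{22}; F(-1) = - \frac{15 e^{\frac{3}{2}}}{4} - \frac{3 \sin{\left(\frac{1}{2} \right)}}{4}.
Integral = F(-1/2) - F(-1) = - \frac{75 e^{\frac{3}{4}}}{22} - \frac{15 \sin{\left(\frac{1}{8} \right)}}{22} + \frac{3 \sin{\left(\frac{1}{2} \right)}}{4} + \frac{15 e^{\frac{3}{2}}}{4}.

Antiderivative: F(z) = \frac{15 z e^{\frac{3 z}{2}} \sin{\left(\frac{z^{2}}{2} \right)} + 75 z}{12 z^{2} e^{\frac{3 z}{2}} + 8 e^{\frac{3 z}{2}}}; value = - \frac{75 e^{\frac{3}{4}}}{22} - \frac{15 \sin{\left(\frac{1}{8} \right)}}{22} + \frac{3 \sin{\left(\frac{1}{2} \right)}}{4} + \frac{15 e^{\frac{3}{2}}}{4}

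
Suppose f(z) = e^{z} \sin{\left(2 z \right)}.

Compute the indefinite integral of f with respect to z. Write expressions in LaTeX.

F(z) = - \frac{\left(- \sin{\left(2 z \right)} + 2 \cos{\left(2 z \right)}\right) e^{z}}{5} + C

A candidate is checked by its d/dz: the result must match f(z).
Check: d/dz[- \frac{\left(- \sin{\left(2 z \right)} + 2 \cos{\left(2 z \right)}\right) e^{z}}{5}] = e^{z} \sin{\left(2 z \right)} = f(z).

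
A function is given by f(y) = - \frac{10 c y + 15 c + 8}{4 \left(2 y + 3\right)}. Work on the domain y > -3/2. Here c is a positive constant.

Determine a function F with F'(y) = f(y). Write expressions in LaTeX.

An antiderivative is F(y) = - \frac{5 c y + 4 \log{\left(2 y + 3 \right)}}{4}.

Differentiate the proposed F(y) back; it has to land on f(y) exactly.
Check: d/dy[- \frac{5 c y + 4 \log{\left(2 y + 3 \right)}}{4}] = \frac{- 10 c y - 15 c - 8}{8 y + 12}, which equals f(y).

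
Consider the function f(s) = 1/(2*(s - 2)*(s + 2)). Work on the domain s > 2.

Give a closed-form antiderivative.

An antiderivative is F(s) = log(s - 2)/8 - log(s + 2)/8.

The denominator factors as 2*(s - 2)*(s + 2); partial fractions split f into directly integrable pieces: -1/(8*(s + 2)) + 1/(8*(s - 2)).
Check: d/ds[log(s - 2)/8 - log(s + 2)/8] = 1/(2*s**2 - 8), which equals f(s).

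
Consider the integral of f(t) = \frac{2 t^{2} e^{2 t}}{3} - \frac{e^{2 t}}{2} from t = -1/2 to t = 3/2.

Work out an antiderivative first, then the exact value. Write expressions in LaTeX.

Recognize the product-rule pattern: f = u'v + uv' with u = \frac{t^{2}}{3} - \frac{t}{3} - \frac{1}{12}, v = e^{2 t}, so integration by parts undoes it.
F(t) = \frac{\left(4 t^{2} - 4 t - 1\right) e^{2 t}}{12} is an antiderivative of f.
Check: d/dt[\frac{\left(4 t^{2} - 4 t - 1\right) e^{2 t}}{12}] = \frac{2 t^{2} e^{2 t}}{3} - \frac{e^{2 t}}{2} = f(t).
F(3/2) = \frac{e^{3}}{6}; F(-1/2) = \frac{1}{6 e}.
Integral = F(3/2) - F(-1/2) = - \frac{1}{6 e} + \frac{e^{3}}{6}.

Antiderivative: F(t) = \frac{\left(4 t^{2} - 4 t - 1\right) e^{2 t}}{12}; value = - \frac{1}{6 e} + \frac{e^{3}}{6}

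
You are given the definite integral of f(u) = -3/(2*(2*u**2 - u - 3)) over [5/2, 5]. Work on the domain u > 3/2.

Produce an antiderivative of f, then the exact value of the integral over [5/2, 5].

Factor the denominator (2*(u + 1)*(2*u - 3)) and decompose: f = -3/(5*(2*u - 3)) + 3/(10*(u + 1)); each piece integrates to a log, atan, or power term.
F(u) = 3*(-log(u - 3/2) + log(u + 1))/10 is an antiderivative of f.
Check: d/du[3*(-log(u - 3/2) + log(u + 1))/10] = -3/(4*u**2 - 2*u - 6), which equals f(u).
F(5) = -3*log(7/2)/10 + 3*log(6)/10; F(5/2) = 3*log(7/2)/10.
Integral = F(5) - F(5/2) = -3*log(7/2)/5 + 3*log(6)/10.

Antiderivative: F(u) = 3*(-log(u - 3/2) + log(u + 1))/10; value = -3*log(7/2)/5 + 3*log(6)/10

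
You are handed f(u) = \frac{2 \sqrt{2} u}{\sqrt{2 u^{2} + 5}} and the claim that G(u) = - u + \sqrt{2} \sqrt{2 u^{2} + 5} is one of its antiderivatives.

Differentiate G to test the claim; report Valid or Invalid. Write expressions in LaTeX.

Invalid: d/du[G] - f = -1, which is not 0.

d/du[G] = \frac{2 \sqrt{2} u - \sqrt{2 u^{2} + 5}}{\sqrt{2 u^{2} + 5}}
d/du[G] - f(u) = -1 != 0.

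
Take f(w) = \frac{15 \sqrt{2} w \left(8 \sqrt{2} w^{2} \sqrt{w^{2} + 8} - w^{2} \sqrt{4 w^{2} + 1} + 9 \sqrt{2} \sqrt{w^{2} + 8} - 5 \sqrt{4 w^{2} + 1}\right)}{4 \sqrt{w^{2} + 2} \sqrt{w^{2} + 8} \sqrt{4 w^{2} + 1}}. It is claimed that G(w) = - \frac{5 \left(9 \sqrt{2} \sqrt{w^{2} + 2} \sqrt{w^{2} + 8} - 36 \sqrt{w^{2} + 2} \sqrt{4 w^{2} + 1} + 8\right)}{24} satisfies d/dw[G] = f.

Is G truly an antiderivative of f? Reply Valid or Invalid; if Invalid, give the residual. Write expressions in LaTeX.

d/dw[G] = \frac{240 w^{3} \sqrt{w^{2} + 8} - 15 \sqrt{2} w^{3} \sqrt{4 w^{2} + 1} + 270 w \sqrt{w^{2} + 8} - 75 \sqrt{2} w \sqrt{4 w^{2} + 1}}{4 \sqrt{w^{2} + 2} \sqrt{w^{2} + 8} \sqrt{4 w^{2} + 1}}
This equals f(w) exactly, so the claim holds.

Valid - the claim checks out under differentiation.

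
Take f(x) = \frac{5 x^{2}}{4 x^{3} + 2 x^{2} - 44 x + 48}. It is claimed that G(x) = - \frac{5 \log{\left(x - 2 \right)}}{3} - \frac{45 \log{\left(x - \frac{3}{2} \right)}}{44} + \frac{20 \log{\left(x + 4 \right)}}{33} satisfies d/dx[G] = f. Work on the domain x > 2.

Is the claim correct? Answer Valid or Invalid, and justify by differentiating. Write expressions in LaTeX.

Invalid: d/dx[G] - f = - \frac{10}{3 x - 6}, which is not 0.

d/dx[G] = \frac{- 25 x^{2} - 100 x + 240}{12 x^{3} + 6 x^{2} - 132 x + 144}
d/dx[G] - f(x) = - \frac{10}{3 x - 6} != 0.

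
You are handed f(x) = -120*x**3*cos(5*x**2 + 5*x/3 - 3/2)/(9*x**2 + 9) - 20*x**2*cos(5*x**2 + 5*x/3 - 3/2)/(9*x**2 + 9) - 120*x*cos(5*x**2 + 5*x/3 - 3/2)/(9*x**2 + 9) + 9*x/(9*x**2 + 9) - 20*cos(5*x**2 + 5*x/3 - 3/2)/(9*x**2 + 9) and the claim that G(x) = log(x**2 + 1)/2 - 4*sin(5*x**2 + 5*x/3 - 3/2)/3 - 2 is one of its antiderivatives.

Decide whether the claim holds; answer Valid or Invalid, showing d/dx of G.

Valid. The derivative of G reproduces f.

d/dx[G] = (-120*x**3*cos(5*x**2 + 5*x/3 - 3/2) - 20*x**2*cos(5*x**2 + 5*x/3 - 3/2) - 120*x*cos(5*x**2 + 5*x/3 - 3/2) + 9*x - 20*cos(5*x**2 + 5*x/3 - 3/2))/(9*x**2 + 9)
This equals f(x) exactly, so the claim holds.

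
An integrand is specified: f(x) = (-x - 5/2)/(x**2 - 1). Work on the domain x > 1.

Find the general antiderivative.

Factor the denominator (2*(x - 1)*(x + 1)) and decompose: f = 3/(4*(x + 1)) - 7/(4*(x - 1)); each piece integrates to a log, atan, or power term.
Check: d/dx[(-7*log(x - 1) + 3*log(x + 1))/4] = (-2*x - 5)/(2*x**2 - 2), which equals f(x).

F(x) = (-7*log(x - 1) + 3*log(x + 1))/4 + C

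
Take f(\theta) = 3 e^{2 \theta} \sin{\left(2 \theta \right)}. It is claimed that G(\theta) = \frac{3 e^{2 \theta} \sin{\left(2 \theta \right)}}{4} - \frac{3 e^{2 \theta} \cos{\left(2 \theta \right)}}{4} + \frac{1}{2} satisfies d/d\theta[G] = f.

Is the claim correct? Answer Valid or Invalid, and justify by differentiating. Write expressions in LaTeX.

d/d\theta[G] = 3 e^{2 \theta} \sin{\left(2 \theta \right)}
This equals f(\theta) exactly, so the claim holds.

Valid: G'(\theta) = f(\theta).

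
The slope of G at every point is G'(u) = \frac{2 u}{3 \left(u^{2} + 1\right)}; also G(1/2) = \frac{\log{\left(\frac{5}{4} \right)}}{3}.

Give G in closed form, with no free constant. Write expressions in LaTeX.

The substitution w = u^{2} + 1 works: G'(u) is exactly (dG/dw)*(dw/du) for that inner function.
A general antiderivative is \frac{\log{\left(u^{2} + 1 \right)}}{3} + C.
The condition gives C = \frac{\log{\left(\frac{5}{4} \right)}}{3} - (\frac{\log{\left(\frac{5}{4} \right)}}{3}) = 0.
So G(u) = \frac{\log{\left(u^{2} + 1 \right)}}{3}.
Check: d/du[\frac{\log{\left(u^{2} + 1 \right)}}{3}] = \frac{2 u}{3 u^{2} + 3}, which equals G'(u).

G(u) = \frac{\log{\left(u^{2} + 1 \right)}}{3}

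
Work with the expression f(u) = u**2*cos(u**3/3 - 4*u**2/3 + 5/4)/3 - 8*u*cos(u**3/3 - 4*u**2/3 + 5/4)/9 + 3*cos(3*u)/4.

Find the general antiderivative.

The integrand splits into summands that can be handled one at a time.
Check: d/du[(3*sin(3*u) + 4*sin(u**3/3 - 4*u**2/3 + 5/4))/12] = u**2*cos(u**3/3 - 4*u**2/3 + 5/4)/3 - 8*u*cos(u**3/3 - 4*u**2/3 + 5/4)/9 + 3*cos(3*u)/4 = f(u).

F(u) = (3*sin(3*u) + 4*sin(u**3/3 - 4*u**2/3 + 5/4))/12 + C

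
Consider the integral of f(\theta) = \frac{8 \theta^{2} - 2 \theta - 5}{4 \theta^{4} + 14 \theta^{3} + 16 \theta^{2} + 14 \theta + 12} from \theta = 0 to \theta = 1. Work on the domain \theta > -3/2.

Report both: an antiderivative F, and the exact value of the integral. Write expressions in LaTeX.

The denominator factors as 2 \left(\theta + 2\right) \left(2 \theta + 3\right) \left(\theta^{2} + 1\right); partial fractions split f into directly integrable pieces: \frac{83 \theta - 66}{130 \left(\theta^{2} + 1\right)} + \frac{64}{13 \left(2 \theta + 3\right)} - \frac{31}{10 \left(\theta + 2\right)}.
F(\theta) = \frac{32 \log{\left(\theta + \frac{3}{2} \right)}}{13} - \frac{31 \log{\left(\theta + 2 \right)}}{10} + \frac{83 \log{\left(\theta^{2} + 1 \right)}}{260} - \frac{33 \operatorname{atan}{\left(\theta \right)}}{65} is an antiderivative of f.
Check: d/d\theta[\frac{32 \log{\left(\theta + \frac{3}{2} \right)}}{13} - \frac{31 \log{\left(\theta + 2 \right)}}{10} + \frac{83 \log{\left(\theta^{2} + 1 \right)}}{260} - \frac{33 \operatorname{atan}{\left(\theta \right)}}{65}] = \frac{8 \theta^{2} - 2 \theta - 5}{4 \theta^{4} + 14 \theta^{3} + 16 \theta^{2} + 14 \theta + 12} = f(\theta).
F(1) = - \frac{31 \log{\left(3 \right)}}{10} - \frac{33 \pi}{260} + \frac{83 \log{\left(2 \right)}}{260} + \frac{32 \log{\left(\frac{5}{2} \right)}}{13}; F(0) = - \frac{31 \log{\left(2 \right)}}{10} + \frac{32 \log{\left(\frac{3}{2} \right)}}{13}.
Integral = F(1) - F(0) = - \frac{31 \log{\left(3 \right)}}{10} - \frac{32 \log{\left(\frac{3}{2} \right)}}{13} - \frac{33 \pi}{260} + \frac{32 \log{\left(\frac{5}{2} \right)}}{13} + \frac{889 \log{\left(2 \right)}}{260}.

Antiderivative: F(\theta) = \frac{32 \log{\left(\theta + \frac{3}{2} \right)}}{13} - \frac{31 \log{\left(\theta + 2 \right)}}{10} + \frac{83 \log{\left(\theta^{2} + 1 \right)}}{260} - \frac{33 \operatorname{atan}{\left(\theta \right)}}{65}; value = - \frac{31 \log{\left(3 \right)}}{10} - \frac{32 \log{\left(\frac{3}{2} \right)}}{13} - \frac{33 \pi}{260} + \frac{32 \log{\left(\frac{5}{2} \right)}}{13} + \frac{889 \log{\left(2 \right)}}{260}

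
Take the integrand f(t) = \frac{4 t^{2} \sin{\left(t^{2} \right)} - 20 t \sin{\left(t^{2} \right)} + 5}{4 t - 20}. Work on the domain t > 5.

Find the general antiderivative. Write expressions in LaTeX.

Check any antiderivative F(t) by computing F'(t) and comparing it with f(t).
Check: d/dt[\frac{5 \log{\left(t - 5 \right)}}{4} - \frac{\cos{\left(t^{2} \right)}}{2}] = \frac{4 t^{2} \sin{\left(t^{2} \right)} - 20 t \sin{\left(t^{2} \right)} + 5}{4 t - 20} = f(t).

F(t) = \frac{5 \log{\left(t - 5 \right)}}{4} - \frac{\cos{\left(t^{2} \right)}}{2} + C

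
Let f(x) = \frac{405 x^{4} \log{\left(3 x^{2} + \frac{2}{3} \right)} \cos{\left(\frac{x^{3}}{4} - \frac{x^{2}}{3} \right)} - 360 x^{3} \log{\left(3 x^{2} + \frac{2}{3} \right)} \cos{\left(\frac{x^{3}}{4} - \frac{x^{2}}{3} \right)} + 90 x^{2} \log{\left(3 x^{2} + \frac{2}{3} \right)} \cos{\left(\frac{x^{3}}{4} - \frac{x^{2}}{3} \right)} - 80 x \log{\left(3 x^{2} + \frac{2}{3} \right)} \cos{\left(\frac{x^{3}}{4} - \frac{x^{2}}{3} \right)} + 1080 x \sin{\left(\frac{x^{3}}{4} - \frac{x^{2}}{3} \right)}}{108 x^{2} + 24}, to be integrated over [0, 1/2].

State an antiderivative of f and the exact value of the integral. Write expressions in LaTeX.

f has the shape u'v + uv' for u = 5 \log{\left(3 x^{2} + \frac{2}{3} \right)} and v = \sin{\left(\frac{x^{3}}{4} - \frac{x^{2}}{3} \right)} — it is the derivative of the product u*v.
F(x) = 5 \log{\left(3 x^{2} + \frac{2}{3} \right)} \sin{\left(\frac{x^{3}}{4} - \frac{x^{2}}{3} \right)} is an antiderivative of f.
Check: d/dx[5 \log{\left(3 x^{2} + \frac{2}{3} \right)} \sin{\left(\frac{x^{3}}{4} - \frac{x^{2}}{3} \right)}] = \frac{405 x^{4} \log{\left(3 x^{2} + \frac{2}{3} \right)} \cos{\left(\frac{x^{3}}{4} - \frac{x^{2}}{3} \right)} - 360 x^{3} \log{\left(3 x^{2} + \frac{2}{3} \right)} \cos{\left(\frac{x^{3}}{4} - \frac{x^{2}}{3} \right)} + 90 x^{2} \log{\left(3 x^{2} + \frac{2}{3} \right)} \cos{\left(\frac{x^{3}}{4} - \frac{x^{2}}{3} \right)} - 80 x \log{\left(3 x^{2} + \frac{2}{3} \right)} \cos{\left(\frac{x^{3}}{4} - \frac{x^{2}}{3} \right)} + 1080 x \sin{\left(\frac{x^{3}}{4} - \frac{x^{2}}{3} \right)}}{108 x^{2} + 24} = f(x).
F(1/2) = - 5 \log{\left(\frac{17}{12} \right)} \sin{\left(\frac{5}{96} \right)}; F(0) = 0.
Integral = F(1/2) - F(0) = - 5 \log{\left(\frac{17}{12} \right)} \sin{\left(\frac{5}{96} \right)}.

Antiderivative: F(x) = 5 \log{\left(3 x^{2} + \frac{2}{3} \right)} \sin{\left(\frac{x^{3}}{4} - \frac{x^{2}}{3} \right)}; value = - 5 \log{\left(\frac{17}{12} \right)} \sin{\left(\frac{5}{96} \right)}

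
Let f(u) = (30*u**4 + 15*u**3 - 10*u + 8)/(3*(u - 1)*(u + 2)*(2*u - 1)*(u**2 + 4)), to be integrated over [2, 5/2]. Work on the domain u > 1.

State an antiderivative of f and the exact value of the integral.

Antiderivative: F(u) = (2924*log(u - 1) - 648*log(u - 1/2) + 3298*log(u + 2) + 4863*log(u**2 + 4) + 1998*atan(u/2))/3060; value = -1621*log(8)/1020 - 97*log(4)/90 - 111*pi/680 - 18*log(2)/85 + 893*log(3/2)/765 + 111*atan(5/4)/170 + 97*log(9/2)/90 + 1621*log(41/4)/1020

Factor the denominator (3*(u - 1)*(u + 2)*(2*u - 1)*(u**2 + 4)) and decompose: f = (1621*u + 666)/(510*(u**2 + 4)) - 36/(85*(2*u - 1)) + 97/(90*(u + 2)) + 43/(45*(u - 1)); each piece integrates to a log, atan, or power term.
F(u) = (2924*log(u - 1) - 648*log(u - 1/2) + 3298*log(u + 2) + 4863*log(u**2 + 4) + 1998*atan(u/2))/3060 is an antiderivative of f.
Check: d/du[(2924*log(u - 1) - 648*log(u - 1/2) + 3298*log(u + 2) + 4863*log(u**2 + 4) + 1998*atan(u/2))/3060] = (30*u**4 + 15*u**3 - 10*u + 8)/(6*u**5 + 3*u**4 + 9*u**3 + 18*u**2 - 60*u + 24), which equals f(u).
F(5/2) = -18*log(2)/85 + 43*log(3/2)/45 + 111*atan(5/4)/170 + 97*log(9/2)/90 + 1621*log(41/4)/1020; F(2) = -18*log(3/2)/85 + 111*pi/680 + 97*log(4)/90 + 1621*log(8)/1020.
Integral = F(5/2) - F(2) = -1621*log(8)/1020 - 97*log(4)/90 - 111*pi/680 - 18*log(2)/85 + 893*log(3/2)/765 + 111*atan(5/4)/170 + 97*log(9/2)/90 + 1621*log(41/4)/1020.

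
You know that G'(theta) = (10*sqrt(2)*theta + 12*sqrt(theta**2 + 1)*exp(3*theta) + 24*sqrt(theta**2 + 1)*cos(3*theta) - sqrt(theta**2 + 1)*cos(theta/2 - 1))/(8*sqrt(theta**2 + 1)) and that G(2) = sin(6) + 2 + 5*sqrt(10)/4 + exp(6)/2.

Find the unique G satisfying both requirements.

A first test for any G(theta): its theta-derivative must equal the given G'(theta).
A general antiderivative is 5*sqrt(2*theta**2 + 2)/4 + exp(3*theta)/2 + sin(3*theta) - sin(theta/2 - 1)/4 + C.
The condition gives C = sin(6) + 2 + 5*sqrt(10)/4 + exp(6)/2 - (sin(6) + 5*sqrt(10)/4 + exp(6)/2) = 2.
So G(theta) = 5*sqrt(2)*sqrt(theta**2 + 1)/4 + exp(3*theta)/2 + sin(3*theta) - sin(theta/2 - 1)/4 + 2.
Check: d/dtheta[5*sqrt(2)*sqrt(theta**2 + 1)/4 + exp(3*theta)/2 + sin(3*theta) - sin(theta/2 - 1)/4 + 2] = (10*sqrt(2)*theta + 12*sqrt(theta**2 + 1)*exp(3*theta) + 24*sqrt(theta**2 + 1)*cos(3*theta) - sqrt(theta**2 + 1)*cos(theta/2 - 1))/(8*sqrt(theta**2 + 1)) = G'(theta).

G(theta) = 5*sqrt(2)*sqrt(theta**2 + 1)/4 + exp(3*theta)/2 + sin(3*theta) - sin(theta/2 - 1)/4 + 2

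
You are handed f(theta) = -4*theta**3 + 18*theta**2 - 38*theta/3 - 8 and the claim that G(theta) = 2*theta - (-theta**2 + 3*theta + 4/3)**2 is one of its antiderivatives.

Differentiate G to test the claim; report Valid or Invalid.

Invalid: d/dtheta[G] - f = 2, which is not 0.

d/dtheta[G] = -4*theta**3 + 18*theta**2 - 38*theta/3 - 6
d/dtheta[G] - f(theta) = 2 != 0.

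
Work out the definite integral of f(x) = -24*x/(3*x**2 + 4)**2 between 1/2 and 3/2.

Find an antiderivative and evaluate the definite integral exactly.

f matches the chain-rule pattern g'(h)*h' with inner function h(x) = 3*x**2/2 + 2; substituting u = h(x) collapses the integral.
F(x) = 4/(3*x**2 + 4) is an antiderivative of f.
Check: d/dx[4/(3*x**2 + 4)] = -24*x/(9*x**4 + 24*x**2 + 16), which equals f(x).
F(3/2) = 16/43; F(1/2) = 16/19.
Integral = F(3/2) - F(1/2) = -384/817.

Antiderivative: F(x) = 4/(3*x**2 + 4); value = -384/817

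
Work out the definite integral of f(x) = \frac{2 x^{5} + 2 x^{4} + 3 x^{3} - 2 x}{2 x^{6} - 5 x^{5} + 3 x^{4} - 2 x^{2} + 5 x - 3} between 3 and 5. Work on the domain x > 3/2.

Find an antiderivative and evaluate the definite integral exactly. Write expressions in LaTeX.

Antiderivative: F(x) = \frac{4152 x \log{\left(x - \frac{3}{2} \right)} - 3575 x \log{\left(x - 1 \right)} + 13 x \log{\left(x + 1 \right)} - 35 x \log{\left(x^{2} + 1 \right)} - 170 x \operatorname{atan}{\left(x \right)} - 4152 \log{\left(x - \frac{3}{2} \right)} + 3575 \log{\left(x - 1 \right)} - 13 \log{\left(x + 1 \right)} + 35 \log{\left(x^{2} + 1 \right)} + 170 \operatorname{atan}{\left(x \right)} + 650}{520 x - 520}; value = - \frac{69 \log{\left(4 \right)}}{10} - \frac{519 \log{\left(\frac{3}{2} \right)}}{65} - \frac{17 \operatorname{atan}{\left(5 \right)}}{52} - \frac{5}{16} - \frac{7 \log{\left(26 \right)}}{104} + \frac{\log{\left(6 \right)}}{40} + \frac{7 \log{\left(10 \right)}}{104} + \frac{17 \operatorname{atan}{\left(3 \right)}}{52} + \frac{55 \log{\left(2 \right)}}{8} + \frac{519 \log{\left(\frac{7}{2} \right)}}{65}

Factor the denominator (\left(x - 1\right)^{2} \left(x + 1\right) \left(2 x - 3\right) \left(x^{2} + 1\right)) and decompose: f = - \frac{7 x + 17}{52 \left(x^{2} + 1\right)} + \frac{1038}{65 \left(2 x - 3\right)} + \frac{1}{40 \left(x + 1\right)} - \frac{55}{8 \left(x - 1\right)} - \frac{5}{4 \left(x - 1\right)^{2}}; each piece integrates to a log, atan, or power term.
F(x) = \frac{4152 x \log{\left(x - \frac{3}{2} \right)} - 3575 x \log{\left(x - 1 \right)} + 13 x \log{\left(x + 1 \right)} - 35 x \log{\left(x^{2} + 1 \right)} - 170 x \operatorname{atan}{\left(x \right)} - 4152 \log{\left(x - \frac{3}{2} \right)} + 3575 \log{\left(x - 1 \right)} - 13 \log{\left(x + 1 \right)} + 35 \log{\left(x^{2} + 1 \right)} + 170 \operatorname{atan}{\left(x \right)} + 650}{520 x - 520} is an antiderivative of f.
Check: d/dx[\frac{4152 x \log{\left(x - \frac{3}{2} \right)} - 3575 x \log{\left(x - 1 \right)} + 13 x \log{\left(x + 1 \right)} - 35 x \log{\left(x^{2} + 1 \right)} - 170 x \operatorname{atan}{\left(x \right)} - 4152 \log{\left(x - \frac{3}{2} \right)} + 3575 \log{\left(x - 1 \right)} - 13 \log{\left(x + 1 \right)} + 35 \log{\left(x^{2} + 1 \right)} + 170 \operatorname{atan}{\left(x \right)} + 650}{520 x - 520}] = \frac{2 x^{5} + 2 x^{4} + 3 x^{3} - 2 x}{2 x^{6} - 5 x^{5} + 3 x^{4} - 2 x^{2} + 5 x - 3} = f(x).
F(5) = - \frac{55 \log{\left(4 \right)}}{8} - \frac{17 \operatorname{atan}{\left(5 \right)}}{52} - \frac{7 \log{\left(26 \right)}}{104} + \frac{\log{\left(6 \right)}}{40} + \frac{5}{16} + \frac{519 \log{\left(\frac{7}{2} \right)}}{65}; F(3) = - \frac{55 \log{\left(2 \right)}}{8} - \frac{17 \operatorname{atan}{\left(3 \right)}}{52} - \frac{7 \log{\left(10 \right)}}{104} + \frac{\log{\left(4 \right)}}{40} + \frac{5}{8} + \frac{519 \log{\left(\frac{3}{2} \right)}}{65}.
Integral = F(5) - F(3) = - \frac{69 \log{\left(4 \right)}}{10} - \frac{519 \log{\left(\frac{3}{2} \right)}}{65} - \frac{17 \operatorname{atan}{\left(5 \right)}}{52} - \frac{5}{16} - \frac{7 \log{\left(26 \right)}}{104} + \frac{\log{\left(6 \right)}}{40} + \frac{7 \log{\left(10 \right)}}{104} + \frac{17 \operatorname{atan}{\left(3 \right)}}{52} + \frac{55 \log{\left(2 \right)}}{8} + \frac{519 \log{\left(\frac{7}{2} \right)}}{65}.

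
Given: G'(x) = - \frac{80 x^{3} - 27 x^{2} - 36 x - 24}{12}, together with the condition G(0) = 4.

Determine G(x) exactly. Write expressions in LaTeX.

G(x) = \frac{- 20 x^{4} + 9 x^{3} + 18 x^{2} + 24 x + 48}{12}

The proposed G(x) is checked by its d/dx: the result must match the given G'(x).
A general antiderivative is - \frac{5 x^{4}}{3} + \frac{3 x^{3}}{4} + \frac{3 x^{2}}{2} + 2 x + 2 + C.
The condition gives C = 4 - (2) = 2.
So G(x) = \frac{- 20 x^{4} + 9 x^{3} + 18 x^{2} + 24 x + 48}{12}.
Check: d/dx[\frac{- 20 x^{4} + 9 x^{3} + 18 x^{2} + 24 x + 48}{12}] = - \frac{20 x^{3}}{3} + \frac{9 x^{2}}{4} + 3 x + 2, which equals G'(x).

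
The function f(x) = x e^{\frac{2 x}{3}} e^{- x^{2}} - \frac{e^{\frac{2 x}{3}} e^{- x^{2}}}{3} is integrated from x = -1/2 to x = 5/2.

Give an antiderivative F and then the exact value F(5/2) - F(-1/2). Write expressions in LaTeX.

f matches the chain-rule pattern g'(h)*h' with inner function h(x) = - x^{2} + \frac{2 x}{3}; substituting u = h(x) collapses the integral.
F(x) = - \frac{e^{\frac{2 x}{3}} e^{- x^{2}}}{2} is an antiderivative of f.
Check: d/dx[- \frac{e^{\frac{2 x}{3}} e^{- x^{2}}}{2}] = \frac{\left(3 x e^{\frac{2 x}{3}} - e^{\frac{2 x}{3}}\right) e^{- x^{2}}}{3}, which equals f(x).
F(5/2) = - \frac{1}{2 e^{\frac{55}{12}}}; F(-1/2) = - \frac{1}{2 e^{\frac{7}{12}}}.
Integral = F(5/2) - F(-1/2) = - \frac{1}{2 e^{\frac{55}{12}}} + \frac{1}{2 e^{\frac{7}{12}}}.

Antiderivative: F(x) = - \frac{e^{\frac{2 x}{3}} e^{- x^{2}}}{2}; value = - \frac{1}{2 e^{\frac{55}{12}}} + \frac{1}{2 e^{\frac{7}{12}}}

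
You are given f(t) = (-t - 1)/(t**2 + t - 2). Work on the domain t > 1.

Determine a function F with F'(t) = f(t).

An antiderivative is F(t) = -(2*log(t - 1) + log(t + 2))/3.

Factor the denominator ((t - 1)*(t + 2)) and decompose: f = -1/(3*(t + 2)) - 2/(3*(t - 1)); each piece integrates to a log, atan, or power term.
Check: d/dt[-(2*log(t - 1) + log(t + 2))/3] = (-t - 1)/(t**2 + t - 2) = f(t).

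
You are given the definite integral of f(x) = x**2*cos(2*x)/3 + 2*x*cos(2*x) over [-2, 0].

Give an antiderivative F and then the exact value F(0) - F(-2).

Antiderivative: F(x) = (2*x**2*sin(2*x) + 12*x*sin(2*x) + 2*x*cos(2*x) - sin(2*x) + 6*cos(2*x))/12; value = -cos(4)/6 + 1/2 - 17*sin(4)/12

The integrand splits into summands that can be handled one at a time.
F(x) = (2*x**2*sin(2*x) + 12*x*sin(2*x) + 2*x*cos(2*x) - sin(2*x) + 6*cos(2*x))/12 is an antiderivative of f.
Check: d/dx[(2*x**2*sin(2*x) + 12*x*sin(2*x) + 2*x*cos(2*x) - sin(2*x) + 6*cos(2*x))/12] = x**2*cos(2*x)/3 + 2*x*cos(2*x) = f(x).
F(0) = 1/2; F(-2) = 17*sin(4)/12 + cos(4)/6.
Integral = F(0) - F(-2) = -cos(4)/6 + 1/2 - 17*sin(4)/12.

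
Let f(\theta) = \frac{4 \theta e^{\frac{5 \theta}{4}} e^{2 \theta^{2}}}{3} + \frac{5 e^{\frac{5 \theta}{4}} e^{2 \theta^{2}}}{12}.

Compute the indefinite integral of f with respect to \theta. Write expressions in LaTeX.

F(\theta) = \frac{e^{\frac{5 \theta}{4}} e^{2 \theta^{2}}}{3} + C

f matches the chain-rule pattern g'(h)*h' with inner function h(\theta) = 2 \theta^{2} + \frac{5 \theta}{4}; substituting u = h(\theta) collapses the integral.
Check: d/d\theta[\frac{e^{\frac{5 \theta}{4}} e^{2 \theta^{2}}}{3}] = \frac{4 \theta e^{\frac{5 \theta}{4}} e^{2 \theta^{2}}}{3} + \frac{5 e^{\frac{5 \theta}{4}} e^{2 \theta^{2}}}{12} = f(\theta).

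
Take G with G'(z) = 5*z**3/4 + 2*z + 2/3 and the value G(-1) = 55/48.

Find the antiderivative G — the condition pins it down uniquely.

G(z) = 5*z**4/16 + z**2 + 2*z/3 + 1/2

Integrate term by term and add the pieces.
A general antiderivative is 5*z**4/16 + z**2 + 2*z/3 + C.
The condition gives C = 55/48 - (31/48) = 1/2.
So G(z) = 5*z**4/16 + z**2 + 2*z/3 + 1/2.
Check: d/dz[5*z**4/16 + z**2 + 2*z/3 + 1/2] = 5*z**3/4 + 2*z + 2/3 = G'(z).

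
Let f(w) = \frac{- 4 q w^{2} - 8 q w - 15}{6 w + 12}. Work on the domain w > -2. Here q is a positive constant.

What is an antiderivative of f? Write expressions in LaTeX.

Differentiate the proposed F(w) back; it has to land on f(w) exactly.
Check: d/dw[- \frac{q w^{2}}{3} - \frac{5 \log{\left(w + 2 \right)}}{2}] = \frac{- 4 q w^{2} - 8 q w - 15}{6 w + 12} = f(w).

An antiderivative is F(w) = - \frac{q w^{2}}{3} - \frac{5 \log{\left(w + 2 \right)}}{2}.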